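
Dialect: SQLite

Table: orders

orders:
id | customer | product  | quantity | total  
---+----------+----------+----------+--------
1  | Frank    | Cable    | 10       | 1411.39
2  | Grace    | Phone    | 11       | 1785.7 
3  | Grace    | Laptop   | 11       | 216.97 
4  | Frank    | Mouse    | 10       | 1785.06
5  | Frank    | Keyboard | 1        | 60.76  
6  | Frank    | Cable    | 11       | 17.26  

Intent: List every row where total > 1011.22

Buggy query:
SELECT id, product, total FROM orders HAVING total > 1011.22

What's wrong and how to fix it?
Bug: This is a non-aggregate query (no GROUP BY, no aggregates), so in SQLite the HAVING clause is invalid here; a row-level condition belongs in WHERE

Fix: Replace HAVING with WHERE since the condition applies to individual rows

Corrected query:
SELECT id, product, total FROM orders WHERE total > 1011.22

Result:
id | product | total  
---+---------+--------
1  | Cable   | 1411.39
2  | Phone   | 1785.7 
4  | Mouse   | 1785.06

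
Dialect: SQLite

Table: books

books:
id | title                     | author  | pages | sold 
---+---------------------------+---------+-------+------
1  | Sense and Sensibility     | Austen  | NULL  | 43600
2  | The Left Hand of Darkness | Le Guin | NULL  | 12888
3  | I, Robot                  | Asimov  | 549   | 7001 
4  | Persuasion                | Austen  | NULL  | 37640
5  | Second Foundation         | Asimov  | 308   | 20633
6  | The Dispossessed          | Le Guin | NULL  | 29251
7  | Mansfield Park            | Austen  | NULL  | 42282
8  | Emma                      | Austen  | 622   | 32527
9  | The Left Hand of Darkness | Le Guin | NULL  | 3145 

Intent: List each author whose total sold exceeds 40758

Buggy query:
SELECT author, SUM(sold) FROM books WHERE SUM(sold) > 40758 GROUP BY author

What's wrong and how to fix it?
Bug: Aggregate functions cannot appear in a WHERE clause

Fix: Move the aggregate condition to a HAVING clause

Corrected query:
SELECT author, SUM(sold) FROM books GROUP BY author HAVING SUM(sold) > 40758

Result:
author  | SUM(sold)
--------+----------
Austen  | 156049   
Le Guin | 45284    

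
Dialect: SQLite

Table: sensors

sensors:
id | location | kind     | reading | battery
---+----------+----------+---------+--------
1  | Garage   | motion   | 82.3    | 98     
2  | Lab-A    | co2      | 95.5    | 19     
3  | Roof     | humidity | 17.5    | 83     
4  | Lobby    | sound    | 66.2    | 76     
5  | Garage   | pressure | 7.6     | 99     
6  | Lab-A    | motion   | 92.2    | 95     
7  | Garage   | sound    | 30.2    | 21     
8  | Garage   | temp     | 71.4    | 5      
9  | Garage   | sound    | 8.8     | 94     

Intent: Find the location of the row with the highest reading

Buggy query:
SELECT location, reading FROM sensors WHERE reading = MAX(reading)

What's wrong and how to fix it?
Bug: MAX(reading) is an aggregate and cannot be used directly in WHERE

Fix: Wrap MAX in a scalar subquery so WHERE compares against a single value

Corrected query:
SELECT location, reading FROM sensors WHERE reading = (SELECT MAX(reading) FROM sensors)

Result:
location | reading
---------+--------
Lab-A    | 95.5   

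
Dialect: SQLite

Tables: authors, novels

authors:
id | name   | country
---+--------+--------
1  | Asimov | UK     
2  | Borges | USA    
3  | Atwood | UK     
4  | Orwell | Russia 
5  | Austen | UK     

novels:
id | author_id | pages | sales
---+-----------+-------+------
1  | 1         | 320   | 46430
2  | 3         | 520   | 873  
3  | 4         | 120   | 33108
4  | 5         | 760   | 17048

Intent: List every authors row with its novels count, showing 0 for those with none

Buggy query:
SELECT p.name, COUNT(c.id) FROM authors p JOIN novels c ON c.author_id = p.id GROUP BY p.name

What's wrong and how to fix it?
Bug: INNER JOIN drops authors rows that have no matching novels rows

Fix: Use LEFT JOIN so parents without children still appear (COUNT(c.id) gives 0)

Corrected query:
SELECT p.name, COUNT(c.id) FROM authors p LEFT JOIN novels c ON c.author_id = p.id GROUP BY p.name

Result:
name   | COUNT(c.id)
-------+------------
Asimov | 1          
Atwood | 1          
Austen | 1          
Borges | 0          
Orwell | 1          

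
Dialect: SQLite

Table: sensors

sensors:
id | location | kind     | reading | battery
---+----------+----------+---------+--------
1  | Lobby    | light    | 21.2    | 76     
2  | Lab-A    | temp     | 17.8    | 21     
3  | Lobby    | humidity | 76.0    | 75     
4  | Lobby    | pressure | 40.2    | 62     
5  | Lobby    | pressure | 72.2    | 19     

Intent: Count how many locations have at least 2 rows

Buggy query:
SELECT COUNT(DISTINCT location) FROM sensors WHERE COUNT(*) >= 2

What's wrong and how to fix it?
Bug: COUNT(*) cannot appear in WHERE; the per-group count doesn't exist yet

Fix: Group first with HAVING COUNT(*) >= 2, then COUNT the resulting groups

Corrected query:
SELECT COUNT(*) FROM (SELECT location FROM sensors GROUP BY location HAVING COUNT(*) >= 2)

Result:
COUNT(*)
--------
1       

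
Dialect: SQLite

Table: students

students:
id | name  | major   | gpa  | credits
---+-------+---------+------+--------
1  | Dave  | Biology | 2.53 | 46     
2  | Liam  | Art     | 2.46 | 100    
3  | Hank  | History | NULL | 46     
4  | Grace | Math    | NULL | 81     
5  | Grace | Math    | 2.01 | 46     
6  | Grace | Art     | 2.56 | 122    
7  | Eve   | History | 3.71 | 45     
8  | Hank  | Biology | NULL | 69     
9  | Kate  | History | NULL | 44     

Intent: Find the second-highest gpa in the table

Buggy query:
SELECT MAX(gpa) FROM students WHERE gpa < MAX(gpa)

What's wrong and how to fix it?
Bug: MAX(gpa) on the right of the comparison is an aggregate-in-WHERE error

Fix: Compute the overall MAX in a subquery, then take MAX of rows below it

Corrected query:
SELECT MAX(gpa) FROM students WHERE gpa < (SELECT MAX(gpa) FROM students)

Result:
MAX(gpa)
--------
2.56    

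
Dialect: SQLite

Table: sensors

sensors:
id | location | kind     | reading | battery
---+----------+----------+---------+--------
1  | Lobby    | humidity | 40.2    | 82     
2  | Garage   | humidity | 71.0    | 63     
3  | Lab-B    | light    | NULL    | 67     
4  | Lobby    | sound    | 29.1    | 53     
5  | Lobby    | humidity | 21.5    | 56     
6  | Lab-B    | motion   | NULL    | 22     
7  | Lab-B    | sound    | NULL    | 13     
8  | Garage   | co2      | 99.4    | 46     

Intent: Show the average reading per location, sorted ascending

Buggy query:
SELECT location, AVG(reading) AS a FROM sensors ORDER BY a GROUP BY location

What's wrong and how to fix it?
Bug: GROUP BY must precede ORDER BY

Fix: Move ORDER BY to the end, after GROUP BY

Corrected query:
SELECT location, AVG(reading) AS a FROM sensors GROUP BY location ORDER BY a

Result:
location | a        
---------+----------
Lab-B    | NULL     
Lobby    | 30.266667
Garage   | 85.2     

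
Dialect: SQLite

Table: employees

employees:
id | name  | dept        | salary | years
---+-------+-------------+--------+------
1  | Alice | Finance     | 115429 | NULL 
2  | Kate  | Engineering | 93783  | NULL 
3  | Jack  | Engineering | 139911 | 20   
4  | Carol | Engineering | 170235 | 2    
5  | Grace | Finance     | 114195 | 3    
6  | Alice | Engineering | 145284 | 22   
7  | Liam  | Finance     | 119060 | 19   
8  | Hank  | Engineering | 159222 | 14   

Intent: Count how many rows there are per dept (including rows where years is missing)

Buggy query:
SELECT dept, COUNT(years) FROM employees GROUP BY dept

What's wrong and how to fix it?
Bug: COUNT(years) skips NULLs, so groups with missing years are undercounted

Fix: Replace COUNT(years) with COUNT(*)

Corrected query:
SELECT dept, COUNT(*) FROM employees GROUP BY dept

Result:
dept        | COUNT(*)
------------+---------
Engineering | 5       
Finance     | 3       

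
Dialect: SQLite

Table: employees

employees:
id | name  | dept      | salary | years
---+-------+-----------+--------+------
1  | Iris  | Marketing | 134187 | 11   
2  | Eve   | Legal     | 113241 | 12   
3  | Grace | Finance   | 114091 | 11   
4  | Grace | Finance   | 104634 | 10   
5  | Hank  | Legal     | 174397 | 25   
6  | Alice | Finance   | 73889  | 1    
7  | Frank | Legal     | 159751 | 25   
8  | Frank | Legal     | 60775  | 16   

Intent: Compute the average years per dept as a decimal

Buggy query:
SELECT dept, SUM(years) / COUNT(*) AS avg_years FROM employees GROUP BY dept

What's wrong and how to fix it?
Bug: Both operands are integers, so '/' performs integer division and truncates

Fix: Multiply by 1.0 (or CAST to REAL) to force floating-point division

Corrected query:
SELECT dept, SUM(years) * 1.0 / COUNT(*) AS avg_years FROM employees GROUP BY dept

Result:
dept      | avg_years
----------+----------
Finance   | 7.333333 
Legal     | 19.5     
Marketing | 11       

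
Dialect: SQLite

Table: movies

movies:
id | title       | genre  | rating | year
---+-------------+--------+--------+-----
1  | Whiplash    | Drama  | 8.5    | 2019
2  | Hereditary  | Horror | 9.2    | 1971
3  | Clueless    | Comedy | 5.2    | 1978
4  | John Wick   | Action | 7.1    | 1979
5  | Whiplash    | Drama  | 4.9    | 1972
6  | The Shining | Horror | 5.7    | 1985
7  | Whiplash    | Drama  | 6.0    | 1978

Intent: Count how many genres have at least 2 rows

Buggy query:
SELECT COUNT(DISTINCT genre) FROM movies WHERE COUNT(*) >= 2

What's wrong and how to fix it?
Bug: WHERE filters individual rows, not groups, so a group-level COUNT is invalid there

Fix: Group first with HAVING COUNT(*) >= 2, then COUNT the resulting groups

Corrected query:
SELECT COUNT(*) FROM (SELECT genre FROM movies GROUP BY genre HAVING COUNT(*) >= 2)

Result:
COUNT(*)
--------
2       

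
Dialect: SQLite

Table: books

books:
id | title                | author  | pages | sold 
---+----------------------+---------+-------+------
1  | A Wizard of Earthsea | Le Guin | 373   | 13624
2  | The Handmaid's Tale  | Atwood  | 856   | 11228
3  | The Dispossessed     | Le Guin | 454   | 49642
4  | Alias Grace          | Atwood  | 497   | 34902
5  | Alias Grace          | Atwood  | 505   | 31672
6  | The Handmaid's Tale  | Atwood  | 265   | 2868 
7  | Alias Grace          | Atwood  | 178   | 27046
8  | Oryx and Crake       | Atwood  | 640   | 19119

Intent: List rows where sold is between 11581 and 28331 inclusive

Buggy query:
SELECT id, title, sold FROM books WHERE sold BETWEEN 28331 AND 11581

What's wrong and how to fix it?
Bug: The bounds are reversed; BETWEEN a AND b requires a <= b to match anything

Fix: Write BETWEEN 11581 AND 28331

Corrected query:
SELECT id, title, sold FROM books WHERE sold BETWEEN 11581 AND 28331

Result:
id | title                | sold 
---+----------------------+------
1  | A Wizard of Earthsea | 13624
7  | Alias Grace          | 27046
8  | Oryx and Crake       | 19119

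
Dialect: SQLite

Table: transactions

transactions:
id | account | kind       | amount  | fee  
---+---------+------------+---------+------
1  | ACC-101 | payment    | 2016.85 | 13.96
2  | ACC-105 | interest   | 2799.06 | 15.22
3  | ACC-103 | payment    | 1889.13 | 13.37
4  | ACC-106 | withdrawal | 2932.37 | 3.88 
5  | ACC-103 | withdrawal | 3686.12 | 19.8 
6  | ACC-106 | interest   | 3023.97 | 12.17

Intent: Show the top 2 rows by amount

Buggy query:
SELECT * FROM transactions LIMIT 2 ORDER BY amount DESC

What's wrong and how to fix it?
Bug: LIMIT must come after ORDER BY

Fix: Sort with ORDER BY, then apply LIMIT

Corrected query:
SELECT * FROM transactions ORDER BY amount DESC LIMIT 2

Result:
id | account | kind       | amount  | fee  
---+---------+------------+---------+------
5  | ACC-103 | withdrawal | 3686.12 | 19.8 
6  | ACC-106 | interest   | 3023.97 | 12.17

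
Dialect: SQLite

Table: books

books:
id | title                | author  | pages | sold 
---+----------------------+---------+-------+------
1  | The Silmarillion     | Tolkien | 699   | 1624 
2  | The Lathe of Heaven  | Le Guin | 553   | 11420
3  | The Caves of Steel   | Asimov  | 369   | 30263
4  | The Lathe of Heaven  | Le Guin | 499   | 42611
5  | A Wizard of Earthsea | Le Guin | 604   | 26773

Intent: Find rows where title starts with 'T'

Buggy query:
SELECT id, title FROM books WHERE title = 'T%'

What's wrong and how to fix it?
Bug: '=' compares the literal string including the % character; pattern matching needs LIKE

Fix: Use LIKE for wildcard pattern matching

Corrected query:
SELECT id, title FROM books WHERE title LIKE 'T%'

Result:
id | title              
---+--------------------
1  | The Silmarillion   
2  | The Lathe of Heaven
3  | The Caves of Steel 
4  | The Lathe of Heaven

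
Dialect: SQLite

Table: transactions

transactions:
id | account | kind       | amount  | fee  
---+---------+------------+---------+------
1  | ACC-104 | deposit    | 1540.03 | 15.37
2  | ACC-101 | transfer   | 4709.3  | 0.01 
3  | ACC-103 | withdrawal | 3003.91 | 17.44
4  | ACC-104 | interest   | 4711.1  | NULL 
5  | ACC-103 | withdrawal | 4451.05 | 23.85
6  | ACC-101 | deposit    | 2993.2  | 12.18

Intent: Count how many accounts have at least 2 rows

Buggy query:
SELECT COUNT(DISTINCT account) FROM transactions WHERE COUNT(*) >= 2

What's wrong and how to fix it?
Bug: WHERE filters individual rows, not groups, so a group-level COUNT is invalid there

Fix: Group first with HAVING COUNT(*) >= 2, then COUNT the resulting groups

Corrected query:
SELECT COUNT(*) FROM (SELECT account FROM transactions GROUP BY account HAVING COUNT(*) >= 2)

Result:
COUNT(*)
--------
3       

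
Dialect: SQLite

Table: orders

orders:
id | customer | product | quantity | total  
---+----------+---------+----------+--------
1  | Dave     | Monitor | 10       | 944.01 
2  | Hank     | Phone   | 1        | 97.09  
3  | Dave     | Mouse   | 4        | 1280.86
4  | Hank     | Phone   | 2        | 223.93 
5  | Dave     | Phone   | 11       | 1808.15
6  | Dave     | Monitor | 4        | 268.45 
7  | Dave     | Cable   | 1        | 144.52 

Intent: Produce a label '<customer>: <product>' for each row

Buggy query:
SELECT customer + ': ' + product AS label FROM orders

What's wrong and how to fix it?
Bug: SQLite uses || for string concatenation; + coerces text to numbers (yielding 0)

Fix: Use the || operator for string concatenation

Corrected query:
SELECT customer || ': ' || product AS label FROM orders

Result:
label        
-------------
Dave: Monitor
Hank: Phone  
Dave: Mouse  
Hank: Phone  
Dave: Phone  
Dave: Monitor
Dave: Cable  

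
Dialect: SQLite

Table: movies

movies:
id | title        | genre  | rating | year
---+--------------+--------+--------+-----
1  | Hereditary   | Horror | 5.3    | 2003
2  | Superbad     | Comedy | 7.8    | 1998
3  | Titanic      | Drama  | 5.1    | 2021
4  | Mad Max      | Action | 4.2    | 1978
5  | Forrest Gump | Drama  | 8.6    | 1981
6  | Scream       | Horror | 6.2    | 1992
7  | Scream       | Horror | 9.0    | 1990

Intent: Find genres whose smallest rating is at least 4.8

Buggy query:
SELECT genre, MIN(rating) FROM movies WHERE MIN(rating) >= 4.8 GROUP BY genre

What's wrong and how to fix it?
Bug: MIN() in WHERE is a misuse of aggregate

Fix: Replace WHERE with HAVING after the GROUP BY

Corrected query:
SELECT genre, MIN(rating) FROM movies GROUP BY genre HAVING MIN(rating) >= 4.8

Result:
genre  | MIN(rating)
-------+------------
Comedy | 7.8        
Drama  | 5.1        
Horror | 5.3        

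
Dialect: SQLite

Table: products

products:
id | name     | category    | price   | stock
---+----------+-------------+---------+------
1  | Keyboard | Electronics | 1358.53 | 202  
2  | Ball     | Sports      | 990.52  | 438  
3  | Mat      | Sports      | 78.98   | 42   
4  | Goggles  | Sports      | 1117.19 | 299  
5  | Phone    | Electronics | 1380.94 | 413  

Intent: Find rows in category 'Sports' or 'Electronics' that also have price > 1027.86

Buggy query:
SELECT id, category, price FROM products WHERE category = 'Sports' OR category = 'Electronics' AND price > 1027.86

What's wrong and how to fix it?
Bug: AND binds tighter than OR, so this parses as category = 'Sports' OR (category = 'Electronics' AND price > 1027.86)

Fix: Group the OR with parentheses (or use IN), then AND the threshold

Corrected query:
SELECT id, category, price FROM products WHERE (category = 'Sports' OR category = 'Electronics') AND price > 1027.86

Result:
id | category    | price  
---+-------------+--------
1  | Electronics | 1358.53
4  | Sports      | 1117.19
5  | Electronics | 1380.94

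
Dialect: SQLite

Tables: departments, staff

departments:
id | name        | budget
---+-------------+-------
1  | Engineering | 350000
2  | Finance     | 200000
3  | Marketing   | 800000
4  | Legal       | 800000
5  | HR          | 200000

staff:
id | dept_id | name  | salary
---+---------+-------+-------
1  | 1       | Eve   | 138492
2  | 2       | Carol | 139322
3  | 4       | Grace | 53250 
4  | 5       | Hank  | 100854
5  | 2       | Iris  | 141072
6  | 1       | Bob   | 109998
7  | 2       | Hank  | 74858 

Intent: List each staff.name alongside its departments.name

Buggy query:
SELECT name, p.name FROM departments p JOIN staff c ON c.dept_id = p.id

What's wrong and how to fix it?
Bug: 'name' exists in both joined tables, so the database can't tell which one is meant

Fix: Qualify the column with its table alias (c.name)

Corrected query:
SELECT c.name, p.name FROM departments p JOIN staff c ON c.dept_id = p.id

Result:
name  | name       
------+------------
Eve   | Engineering
Carol | Finance    
Grace | Legal      
Hank  | HR         
Iris  | Finance    
Bob   | Engineering
Hank  | Finance    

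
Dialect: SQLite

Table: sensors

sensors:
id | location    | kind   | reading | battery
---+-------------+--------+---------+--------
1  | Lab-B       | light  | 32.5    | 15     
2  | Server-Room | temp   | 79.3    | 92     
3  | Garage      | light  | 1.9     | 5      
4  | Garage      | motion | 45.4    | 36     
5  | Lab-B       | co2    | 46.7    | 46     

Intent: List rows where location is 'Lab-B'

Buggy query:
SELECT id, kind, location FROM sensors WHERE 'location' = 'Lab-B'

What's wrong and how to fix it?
Bug: 'location' in single quotes is a string literal, not the column; the comparison is literal-vs-literal and never true

Fix: Reference the column as location without single quotes

Corrected query:
SELECT id, kind, location FROM sensors WHERE location = 'Lab-B'

Result:
id | kind  | location
---+-------+---------
1  | light | Lab-B   
5  | co2   | Lab-B   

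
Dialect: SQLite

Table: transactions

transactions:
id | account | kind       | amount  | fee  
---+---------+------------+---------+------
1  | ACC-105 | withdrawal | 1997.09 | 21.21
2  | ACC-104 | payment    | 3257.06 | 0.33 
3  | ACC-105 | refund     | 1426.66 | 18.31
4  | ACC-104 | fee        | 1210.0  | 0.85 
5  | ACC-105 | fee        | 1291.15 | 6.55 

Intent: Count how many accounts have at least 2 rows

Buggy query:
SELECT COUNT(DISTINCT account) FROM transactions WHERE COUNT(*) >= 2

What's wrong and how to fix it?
Bug: COUNT(*) cannot appear in WHERE; the per-group count doesn't exist yet

Fix: Use a subquery that GROUPs and filters with HAVING, then count its rows

Corrected query:
SELECT COUNT(*) FROM (SELECT account FROM transactions GROUP BY account HAVING COUNT(*) >= 2)

Result:
COUNT(*)
--------
2       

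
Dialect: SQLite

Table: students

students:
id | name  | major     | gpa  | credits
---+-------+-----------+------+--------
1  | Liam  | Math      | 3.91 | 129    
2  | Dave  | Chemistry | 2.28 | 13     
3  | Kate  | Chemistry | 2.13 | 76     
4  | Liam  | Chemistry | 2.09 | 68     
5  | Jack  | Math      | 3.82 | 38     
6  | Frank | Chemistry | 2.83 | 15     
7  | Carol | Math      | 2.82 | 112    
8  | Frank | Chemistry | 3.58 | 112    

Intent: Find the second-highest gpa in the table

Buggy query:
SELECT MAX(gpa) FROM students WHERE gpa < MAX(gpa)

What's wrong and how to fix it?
Bug: The inner MAX is an aggregate inside WHERE, which is not allowed

Fix: Compute the overall MAX in a subquery, then take MAX of rows below it

Corrected query:
SELECT MAX(gpa) FROM students WHERE gpa < (SELECT MAX(gpa) FROM students)

Result:
MAX(gpa)
--------
3.82    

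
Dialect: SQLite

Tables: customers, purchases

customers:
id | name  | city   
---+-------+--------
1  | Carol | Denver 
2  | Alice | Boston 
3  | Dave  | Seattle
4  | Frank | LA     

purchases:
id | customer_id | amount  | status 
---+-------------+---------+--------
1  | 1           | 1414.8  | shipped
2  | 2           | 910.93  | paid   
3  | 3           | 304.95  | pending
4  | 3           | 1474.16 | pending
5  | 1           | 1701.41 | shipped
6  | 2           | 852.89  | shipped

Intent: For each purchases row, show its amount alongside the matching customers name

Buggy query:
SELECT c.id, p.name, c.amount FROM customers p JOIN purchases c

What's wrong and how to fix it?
Bug: JOIN with no ON clause produces a cartesian product; every purchases row pairs with every customers row

Fix: Add ON c.customer_id = p.id to the JOIN

Corrected query:
SELECT c.id, p.name, c.amount FROM customers p JOIN purchases c ON c.customer_id = p.id

Result:
id | name  | amount 
---+-------+--------
1  | Carol | 1414.8 
2  | Alice | 910.93 
3  | Dave  | 304.95 
4  | Dave  | 1474.16
5  | Carol | 1701.41
6  | Alice | 852.89 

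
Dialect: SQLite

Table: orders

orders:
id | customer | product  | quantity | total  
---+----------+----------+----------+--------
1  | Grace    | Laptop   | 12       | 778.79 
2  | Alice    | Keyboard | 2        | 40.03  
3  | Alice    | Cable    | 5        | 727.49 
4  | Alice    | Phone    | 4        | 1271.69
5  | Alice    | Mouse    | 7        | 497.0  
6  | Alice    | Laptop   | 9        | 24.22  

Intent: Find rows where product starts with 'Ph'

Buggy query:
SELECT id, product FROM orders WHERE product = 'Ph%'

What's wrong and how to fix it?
Bug: '=' compares the literal string including the % character; pattern matching needs LIKE

Fix: Use LIKE for wildcard pattern matching

Corrected query:
SELECT id, product FROM orders WHERE product LIKE 'Ph%'

Result:
id | product
---+--------
4  | Phone  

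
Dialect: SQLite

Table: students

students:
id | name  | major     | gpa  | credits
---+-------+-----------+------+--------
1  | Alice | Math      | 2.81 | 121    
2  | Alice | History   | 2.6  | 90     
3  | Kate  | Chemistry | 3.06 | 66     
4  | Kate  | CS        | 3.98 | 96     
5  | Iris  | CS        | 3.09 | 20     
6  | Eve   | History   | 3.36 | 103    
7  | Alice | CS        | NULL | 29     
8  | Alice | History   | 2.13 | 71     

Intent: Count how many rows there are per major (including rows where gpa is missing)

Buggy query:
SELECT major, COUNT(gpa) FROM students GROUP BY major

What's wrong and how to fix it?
Bug: COUNT(column) counts non-NULL values only; rows with NULL gpa aren't counted

Fix: Use COUNT(*) to count all rows regardless of NULL

Corrected query:
SELECT major, COUNT(*) FROM students GROUP BY major

Result:
major     | COUNT(*)
----------+---------
CS        | 3       
Chemistry | 1       
History   | 3       
Math      | 1       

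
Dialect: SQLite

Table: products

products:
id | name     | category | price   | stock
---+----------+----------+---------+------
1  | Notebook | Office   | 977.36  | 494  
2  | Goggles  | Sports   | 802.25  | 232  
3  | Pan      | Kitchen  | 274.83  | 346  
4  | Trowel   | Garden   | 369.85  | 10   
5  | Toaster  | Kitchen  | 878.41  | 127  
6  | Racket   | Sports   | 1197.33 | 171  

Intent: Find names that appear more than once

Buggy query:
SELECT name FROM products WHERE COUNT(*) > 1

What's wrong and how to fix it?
Bug: COUNT(*) is an aggregate and cannot be used in WHERE

Fix: GROUP BY name, then filter groups with HAVING COUNT(*) > 1

Corrected query:
SELECT name FROM products GROUP BY name HAVING COUNT(*) > 1

Result:
(no rows)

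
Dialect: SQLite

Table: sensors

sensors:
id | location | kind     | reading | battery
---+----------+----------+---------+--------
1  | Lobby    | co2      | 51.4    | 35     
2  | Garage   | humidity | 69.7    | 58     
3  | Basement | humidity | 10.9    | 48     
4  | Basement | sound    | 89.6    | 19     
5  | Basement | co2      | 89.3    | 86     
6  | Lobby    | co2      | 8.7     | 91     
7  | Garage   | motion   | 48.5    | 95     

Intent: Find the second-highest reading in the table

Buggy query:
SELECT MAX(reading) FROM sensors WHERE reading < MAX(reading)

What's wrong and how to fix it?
Bug: The inner MAX is an aggregate inside WHERE, which is not allowed

Fix: Put the inner MAX in a scalar subquery

Corrected query:
SELECT MAX(reading) FROM sensors WHERE reading < (SELECT MAX(reading) FROM sensors)

Result:
MAX(reading)
------------
89.3        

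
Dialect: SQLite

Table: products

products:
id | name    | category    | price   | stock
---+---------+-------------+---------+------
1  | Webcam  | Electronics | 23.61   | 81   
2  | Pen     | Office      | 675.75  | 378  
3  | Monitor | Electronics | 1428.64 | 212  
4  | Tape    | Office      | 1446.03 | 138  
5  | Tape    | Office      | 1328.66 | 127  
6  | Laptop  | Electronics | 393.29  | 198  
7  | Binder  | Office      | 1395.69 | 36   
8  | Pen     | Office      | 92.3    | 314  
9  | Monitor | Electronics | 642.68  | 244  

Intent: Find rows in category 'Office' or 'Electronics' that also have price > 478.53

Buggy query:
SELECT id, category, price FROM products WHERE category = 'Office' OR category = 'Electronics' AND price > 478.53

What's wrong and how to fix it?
Bug: AND binds tighter than OR, so this parses as category = 'Office' OR (category = 'Electronics' AND price > 478.53)

Fix: Add parentheses around the OR so the AND applies to both alternatives

Corrected query:
SELECT id, category, price FROM products WHERE (category = 'Office' OR category = 'Electronics') AND price > 478.53

Result:
id | category    | price  
---+-------------+--------
2  | Office      | 675.75 
3  | Electronics | 1428.64
4  | Office      | 1446.03
5  | Office      | 1328.66
7  | Office      | 1395.69
9  | Electronics | 642.68 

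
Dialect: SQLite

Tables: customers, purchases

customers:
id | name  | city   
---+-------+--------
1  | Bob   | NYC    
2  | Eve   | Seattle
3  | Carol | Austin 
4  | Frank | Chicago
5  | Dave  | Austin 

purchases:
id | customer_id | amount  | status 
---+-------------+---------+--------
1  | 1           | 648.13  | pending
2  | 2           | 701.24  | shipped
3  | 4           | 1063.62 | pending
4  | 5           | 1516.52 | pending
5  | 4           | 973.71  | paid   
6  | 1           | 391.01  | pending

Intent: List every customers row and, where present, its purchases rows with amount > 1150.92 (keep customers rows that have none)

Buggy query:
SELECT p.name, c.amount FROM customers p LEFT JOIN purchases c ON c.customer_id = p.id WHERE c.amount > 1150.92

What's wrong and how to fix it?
Bug: A WHERE condition on the right-hand table after LEFT JOIN drops unmatched parents

Fix: Move the right-table condition into the ON clause so unmatched parents are kept

Corrected query:
SELECT p.name, c.amount FROM customers p LEFT JOIN purchases c ON c.customer_id = p.id AND c.amount > 1150.92

Result:
name  | amount 
------+--------
Bob   | NULL   
Eve   | NULL   
Carol | NULL   
Frank | NULL   
Dave  | 1516.52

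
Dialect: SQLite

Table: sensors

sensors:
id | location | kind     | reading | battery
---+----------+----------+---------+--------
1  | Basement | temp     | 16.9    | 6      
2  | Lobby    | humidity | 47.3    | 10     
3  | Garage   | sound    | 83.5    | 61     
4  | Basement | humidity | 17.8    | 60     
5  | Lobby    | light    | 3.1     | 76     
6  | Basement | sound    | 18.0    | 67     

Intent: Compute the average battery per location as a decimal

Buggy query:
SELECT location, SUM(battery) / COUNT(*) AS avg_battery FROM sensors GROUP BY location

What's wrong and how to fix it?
Bug: SUM(battery) and COUNT(*) are both integers; the division truncates the fractional part

Fix: Multiply by 1.0 (or CAST to REAL) to force floating-point division

Corrected query:
SELECT location, SUM(battery) * 1.0 / COUNT(*) AS avg_battery FROM sensors GROUP BY location

Result:
location | avg_battery
---------+------------
Basement | 44.333333  
Garage   | 61         
Lobby    | 43         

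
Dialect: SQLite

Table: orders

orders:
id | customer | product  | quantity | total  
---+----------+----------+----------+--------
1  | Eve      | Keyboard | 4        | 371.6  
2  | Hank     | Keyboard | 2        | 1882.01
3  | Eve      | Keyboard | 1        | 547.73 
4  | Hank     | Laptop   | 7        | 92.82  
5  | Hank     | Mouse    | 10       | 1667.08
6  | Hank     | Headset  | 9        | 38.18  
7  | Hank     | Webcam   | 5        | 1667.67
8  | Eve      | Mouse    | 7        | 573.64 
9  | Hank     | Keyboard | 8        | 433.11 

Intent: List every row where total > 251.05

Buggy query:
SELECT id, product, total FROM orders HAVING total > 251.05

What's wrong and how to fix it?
Bug: This is a non-aggregate query (no GROUP BY, no aggregates), so in SQLite the HAVING clause is invalid here; a row-level condition belongs in WHERE

Fix: Replace HAVING with WHERE since the condition applies to individual rows

Corrected query:
SELECT id, product, total FROM orders WHERE total > 251.05

Result:
id | product  | total  
---+----------+--------
1  | Keyboard | 371.6  
2  | Keyboard | 1882.01
3  | Keyboard | 547.73 
5  | Mouse    | 1667.08
7  | Webcam   | 1667.67
8  | Mouse    | 573.64 
9  | Keyboard | 433.11 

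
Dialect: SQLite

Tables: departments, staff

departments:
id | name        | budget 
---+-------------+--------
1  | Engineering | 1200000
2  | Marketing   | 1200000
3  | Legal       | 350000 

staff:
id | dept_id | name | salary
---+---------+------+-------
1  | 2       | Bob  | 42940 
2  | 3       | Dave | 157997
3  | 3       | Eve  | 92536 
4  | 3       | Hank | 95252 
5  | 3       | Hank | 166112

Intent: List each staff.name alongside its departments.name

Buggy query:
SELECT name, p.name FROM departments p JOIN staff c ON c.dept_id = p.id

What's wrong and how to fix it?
Bug: 'name' exists in both joined tables, so the database can't tell which one is meant

Fix: Qualify the column with its table alias (c.name)

Corrected query:
SELECT c.name, p.name FROM departments p JOIN staff c ON c.dept_id = p.id

Result:
name | name     
-----+----------
Bob  | Marketing
Dave | Legal    
Eve  | Legal    
Hank | Legal    
Hank | Legal    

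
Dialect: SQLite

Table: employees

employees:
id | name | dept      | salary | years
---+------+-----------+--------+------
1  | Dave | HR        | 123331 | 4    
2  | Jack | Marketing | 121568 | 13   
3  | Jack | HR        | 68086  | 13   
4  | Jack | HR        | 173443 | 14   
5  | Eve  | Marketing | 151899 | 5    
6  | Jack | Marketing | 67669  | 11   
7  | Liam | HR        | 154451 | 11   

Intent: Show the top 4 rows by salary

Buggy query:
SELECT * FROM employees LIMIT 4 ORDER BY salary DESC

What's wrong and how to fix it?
Bug: ORDER BY cannot follow LIMIT; LIMIT is the final clause

Fix: Swap the clauses: ORDER BY first, then LIMIT

Corrected query:
SELECT * FROM employees ORDER BY salary DESC LIMIT 4

Result:
id | name | dept      | salary | years
---+------+-----------+--------+------
4  | Jack | HR        | 173443 | 14   
7  | Liam | HR        | 154451 | 11   
5  | Eve  | Marketing | 151899 | 5    
1  | Dave | HR        | 123331 | 4    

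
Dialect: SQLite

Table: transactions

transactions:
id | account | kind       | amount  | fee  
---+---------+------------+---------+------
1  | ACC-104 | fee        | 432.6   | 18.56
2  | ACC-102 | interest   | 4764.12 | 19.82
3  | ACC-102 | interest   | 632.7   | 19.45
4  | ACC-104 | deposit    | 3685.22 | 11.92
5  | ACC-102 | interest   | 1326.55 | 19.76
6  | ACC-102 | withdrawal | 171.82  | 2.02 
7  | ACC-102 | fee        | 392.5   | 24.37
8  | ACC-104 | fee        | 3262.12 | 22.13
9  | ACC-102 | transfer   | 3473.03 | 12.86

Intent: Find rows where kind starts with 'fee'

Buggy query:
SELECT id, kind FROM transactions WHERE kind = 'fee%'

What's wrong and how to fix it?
Bug: '=' compares the literal string including the % character; pattern matching needs LIKE

Fix: Replace '=' with LIKE so 'fee%' is treated as a pattern

Corrected query:
SELECT id, kind FROM transactions WHERE kind LIKE 'fee%'

Result:
id | kind
---+-----
1  | fee 
7  | fee 
8  | fee 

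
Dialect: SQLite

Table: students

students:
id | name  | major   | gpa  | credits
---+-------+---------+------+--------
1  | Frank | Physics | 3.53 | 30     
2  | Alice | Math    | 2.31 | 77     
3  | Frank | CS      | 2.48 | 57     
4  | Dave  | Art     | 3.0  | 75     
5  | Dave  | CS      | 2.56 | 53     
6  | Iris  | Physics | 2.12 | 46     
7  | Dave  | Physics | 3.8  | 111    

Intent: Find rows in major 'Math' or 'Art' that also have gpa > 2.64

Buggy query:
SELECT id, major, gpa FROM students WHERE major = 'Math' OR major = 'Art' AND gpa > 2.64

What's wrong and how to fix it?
Bug: AND binds tighter than OR, so this parses as major = 'Math' OR (major = 'Art' AND gpa > 2.64)

Fix: Add parentheses around the OR so the AND applies to both alternatives

Corrected query:
SELECT id, major, gpa FROM students WHERE (major = 'Math' OR major = 'Art') AND gpa > 2.64

Result:
id | major | gpa
---+-------+----
4  | Art   | 3  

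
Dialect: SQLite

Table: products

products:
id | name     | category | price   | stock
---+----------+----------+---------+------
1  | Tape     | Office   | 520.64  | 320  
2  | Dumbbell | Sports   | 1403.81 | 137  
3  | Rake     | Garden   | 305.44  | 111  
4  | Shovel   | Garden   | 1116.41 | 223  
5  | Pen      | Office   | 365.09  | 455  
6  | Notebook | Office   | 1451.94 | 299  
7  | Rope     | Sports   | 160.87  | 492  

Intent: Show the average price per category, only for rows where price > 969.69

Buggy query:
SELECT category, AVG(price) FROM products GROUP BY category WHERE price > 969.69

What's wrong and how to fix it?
Bug: WHERE cannot follow GROUP BY

Fix: Move the WHERE clause before GROUP BY

Corrected query:
SELECT category, AVG(price) FROM products WHERE price > 969.69 GROUP BY category

Result:
category | AVG(price)
---------+-----------
Garden   | 1116.41   
Office   | 1451.94   
Sports   | 1403.81   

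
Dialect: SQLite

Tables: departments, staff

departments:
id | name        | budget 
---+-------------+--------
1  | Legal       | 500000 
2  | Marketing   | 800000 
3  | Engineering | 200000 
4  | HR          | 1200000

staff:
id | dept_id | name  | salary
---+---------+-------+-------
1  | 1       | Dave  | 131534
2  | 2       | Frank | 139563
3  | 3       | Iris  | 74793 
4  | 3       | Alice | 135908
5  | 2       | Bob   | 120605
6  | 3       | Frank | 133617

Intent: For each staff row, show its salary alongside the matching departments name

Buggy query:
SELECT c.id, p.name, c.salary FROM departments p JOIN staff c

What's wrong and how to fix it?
Bug: Missing join condition: each staff row is matched to all departments rows instead of just its own

Fix: Specify the join condition linking the foreign key to the parent id

Corrected query:
SELECT c.id, p.name, c.salary FROM departments p JOIN staff c ON c.dept_id = p.id

Result:
id | name        | salary
---+-------------+-------
1  | Legal       | 131534
2  | Marketing   | 139563
3  | Engineering | 74793 
4  | Engineering | 135908
5  | Marketing   | 120605
6  | Engineering | 133617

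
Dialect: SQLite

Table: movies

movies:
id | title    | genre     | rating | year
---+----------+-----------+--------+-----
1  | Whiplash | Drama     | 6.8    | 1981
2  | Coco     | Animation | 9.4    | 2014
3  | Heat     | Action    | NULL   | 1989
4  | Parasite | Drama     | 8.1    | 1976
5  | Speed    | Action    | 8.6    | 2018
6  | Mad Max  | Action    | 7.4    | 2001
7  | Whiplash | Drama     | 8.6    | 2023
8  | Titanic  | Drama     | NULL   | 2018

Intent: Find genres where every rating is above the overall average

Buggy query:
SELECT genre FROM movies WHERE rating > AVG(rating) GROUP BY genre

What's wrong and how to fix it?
Bug: WHERE evaluates per row before aggregation, so AVG() is unavailable

Fix: Compute the overall average in a scalar subquery and compare each group's MIN against it in HAVING

Corrected query:
SELECT genre FROM movies GROUP BY genre HAVING MIN(rating) > (SELECT AVG(rating) FROM movies)

Result:
genre    
---------
Animation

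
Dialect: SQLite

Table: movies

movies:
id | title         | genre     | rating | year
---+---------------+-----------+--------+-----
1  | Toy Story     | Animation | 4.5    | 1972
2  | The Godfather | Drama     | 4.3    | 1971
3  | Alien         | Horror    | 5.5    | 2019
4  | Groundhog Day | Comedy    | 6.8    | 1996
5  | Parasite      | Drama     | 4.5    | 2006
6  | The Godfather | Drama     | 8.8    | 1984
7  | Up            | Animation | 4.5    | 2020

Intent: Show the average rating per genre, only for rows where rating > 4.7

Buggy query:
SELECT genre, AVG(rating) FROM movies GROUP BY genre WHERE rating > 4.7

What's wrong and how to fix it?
Bug: WHERE cannot follow GROUP BY

Fix: Place WHERE between FROM and GROUP BY

Corrected query:
SELECT genre, AVG(rating) FROM movies WHERE rating > 4.7 GROUP BY genre

Result:
genre  | AVG(rating)
-------+------------
Comedy | 6.8        
Drama  | 8.8        
Horror | 5.5        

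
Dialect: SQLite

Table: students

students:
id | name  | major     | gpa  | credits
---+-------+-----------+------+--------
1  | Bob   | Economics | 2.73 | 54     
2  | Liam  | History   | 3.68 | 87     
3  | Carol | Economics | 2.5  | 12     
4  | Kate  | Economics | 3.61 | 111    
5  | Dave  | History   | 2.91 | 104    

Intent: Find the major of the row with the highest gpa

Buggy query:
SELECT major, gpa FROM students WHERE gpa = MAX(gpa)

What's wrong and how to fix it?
Bug: WHERE is evaluated per row; an aggregate over the whole table isn't defined there

Fix: Wrap MAX in a scalar subquery so WHERE compares against a single value

Corrected query:
SELECT major, gpa FROM students WHERE gpa = (SELECT MAX(gpa) FROM students)

Result:
major   | gpa 
--------+-----
History | 3.68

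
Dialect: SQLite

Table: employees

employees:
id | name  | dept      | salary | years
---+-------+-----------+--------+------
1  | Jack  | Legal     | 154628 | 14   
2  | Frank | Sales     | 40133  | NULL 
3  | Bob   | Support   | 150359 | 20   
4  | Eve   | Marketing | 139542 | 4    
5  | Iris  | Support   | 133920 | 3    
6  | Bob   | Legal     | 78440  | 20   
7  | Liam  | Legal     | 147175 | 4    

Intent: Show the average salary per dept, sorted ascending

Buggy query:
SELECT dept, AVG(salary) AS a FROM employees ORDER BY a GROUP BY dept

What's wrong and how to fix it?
Bug: GROUP BY must precede ORDER BY

Fix: Move ORDER BY to the end, after GROUP BY

Corrected query:
SELECT dept, AVG(salary) AS a FROM employees GROUP BY dept ORDER BY a

Result:
dept      | a            
----------+--------------
Sales     | 40133        
Legal     | 126747.666667
Marketing | 139542       
Support   | 142139.5     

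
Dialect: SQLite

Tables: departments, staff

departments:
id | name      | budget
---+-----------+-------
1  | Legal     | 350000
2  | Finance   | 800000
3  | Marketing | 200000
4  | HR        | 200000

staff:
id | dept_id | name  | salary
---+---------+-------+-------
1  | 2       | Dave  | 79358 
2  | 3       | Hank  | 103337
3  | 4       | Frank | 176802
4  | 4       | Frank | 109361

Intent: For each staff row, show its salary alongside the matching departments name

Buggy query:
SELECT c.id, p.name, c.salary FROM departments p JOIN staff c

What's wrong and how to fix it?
Bug: Missing join condition: each staff row is matched to all departments rows instead of just its own

Fix: Specify the join condition linking the foreign key to the parent id

Corrected query:
SELECT c.id, p.name, c.salary FROM departments p JOIN staff c ON c.dept_id = p.id

Result:
id | name      | salary
---+-----------+-------
1  | Finance   | 79358 
2  | Marketing | 103337
3  | HR        | 176802
4  | HR        | 109361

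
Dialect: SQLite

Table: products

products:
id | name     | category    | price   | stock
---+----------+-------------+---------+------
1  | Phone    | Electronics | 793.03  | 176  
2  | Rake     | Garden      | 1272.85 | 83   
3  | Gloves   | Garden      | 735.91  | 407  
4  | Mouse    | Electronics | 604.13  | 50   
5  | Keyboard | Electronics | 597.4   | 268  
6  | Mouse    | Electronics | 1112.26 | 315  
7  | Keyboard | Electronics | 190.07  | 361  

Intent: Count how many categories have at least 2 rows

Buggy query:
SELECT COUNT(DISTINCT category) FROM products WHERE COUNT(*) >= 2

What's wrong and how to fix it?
Bug: COUNT(*) cannot appear in WHERE; the per-group count doesn't exist yet

Fix: Use a subquery that GROUPs and filters with HAVING, then count its rows

Corrected query:
SELECT COUNT(*) FROM (SELECT category FROM products GROUP BY category HAVING COUNT(*) >= 2)

Result:
COUNT(*)
--------
2       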